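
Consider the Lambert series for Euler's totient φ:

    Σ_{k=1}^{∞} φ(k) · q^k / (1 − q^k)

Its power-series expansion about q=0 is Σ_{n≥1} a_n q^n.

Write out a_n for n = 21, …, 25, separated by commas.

d|21:{1,3,7,21}  Σφ=1+2+6+12=21
n=22: 22·1 11·2 2·11 1·22  φ→[10+10+1+1]=22
d|23:{23,1}  Σφ=22+1=23
[q^24] φ(24)=8,φ(12)=4,φ(8)=4,φ(6)=2,φ(4)=2,φ(3)=2,φ(2)=1,φ(1)=1 ⇒ 24
q^25  k|25↦φ(k): 1:1 5:4 25:20  a_25=25

21, 22, 23, 24, 25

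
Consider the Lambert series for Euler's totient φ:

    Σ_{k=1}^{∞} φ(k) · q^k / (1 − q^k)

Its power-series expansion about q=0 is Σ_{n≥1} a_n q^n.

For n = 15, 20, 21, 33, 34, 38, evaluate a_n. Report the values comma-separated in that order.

[q^15] φ(15)=8,φ(5)=4,φ(3)=2,φ(1)=1 ⇒ 15
n=20: 1·20 2·10 4·5 5·4 10·2 20·1  φ→[1+1+2+4+4+8]=20
n=21: 21·1 7·3 3·7 1·21  φ→[12+6+2+1]=21
d|33:{33,11,3,1}  Σφ=20+10+2+1=33
d|34:{34,17,2,1}  Σφ=16+16+1+1=34
d|38:{38,19,2,1}  Σφ=18+18+1+1=38

15, 20, 21, 33, 34, 38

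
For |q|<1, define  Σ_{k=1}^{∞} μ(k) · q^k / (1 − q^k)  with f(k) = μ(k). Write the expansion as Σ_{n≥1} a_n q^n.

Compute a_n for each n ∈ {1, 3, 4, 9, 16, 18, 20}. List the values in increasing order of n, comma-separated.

1, 0, 0, 0, 0, 0, 0

q^1  k|1↦μ(k): 1:1  a_1=1
q^3  k|3↦μ(k): 1:1 3:-1  a_3=0
d|4:{4,2,1}  Σμ=0+(-1)+1=0
d|9:{1,3,9}  Σμ=1+(-1)+0=0
[q^16] μ(1)=1,μ(2)=-1,μ(4)=0,μ(8)=0,μ(16)=0 ⇒ 0
q^18  k|18↦μ(k): 18:0 9:0 6:1 3:-1 2:-1 1:1  a_18=0
n=20: 20·1 10·2 5·4 4·5 2·10 1·20  μ→[0+1+(-1)+0+(-1)+1]=0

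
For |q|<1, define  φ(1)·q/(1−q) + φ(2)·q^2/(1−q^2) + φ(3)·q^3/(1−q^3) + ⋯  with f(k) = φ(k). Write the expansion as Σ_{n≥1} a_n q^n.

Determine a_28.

[q^28] φ(1)=1,φ(2)=1,φ(4)=2,φ(7)=6,φ(14)=6,φ(28)=12 ⇒ 28

a_28 = 28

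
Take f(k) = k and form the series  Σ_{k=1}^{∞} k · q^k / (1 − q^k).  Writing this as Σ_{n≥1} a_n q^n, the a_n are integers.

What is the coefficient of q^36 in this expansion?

n=36: 1·36 2·18 3·12 4·9 6·6 9·4 12·3 18·2 36·1  f→[1+2+3+4+6+9+12+18+36]=91

a_36 = 91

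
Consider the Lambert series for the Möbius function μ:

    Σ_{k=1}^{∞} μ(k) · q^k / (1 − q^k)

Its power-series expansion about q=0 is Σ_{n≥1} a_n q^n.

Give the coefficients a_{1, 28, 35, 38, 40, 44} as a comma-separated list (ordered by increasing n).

d|1:{1}  Σμ=1=1
d|28:{1,2,4,7,14,28}  Σμ=1+(-1)+0+(-1)+1+0=0
[q^35] μ(35)=1,μ(7)=-1,μ(5)=-1,μ(1)=1 ⇒ 0
d|38:{1,2,19,38}  Σμ=1+(-1)+(-1)+1=0
d|40:{1,2,4,5,8,10,20,40}  Σμ=1+(-1)+0+(-1)+0+1+0+0=0
n=44: 44·1 22·2 11·4 4·11 2·22 1·44  μ→[0+1+(-1)+0+(-1)+1]=0

1, 0, 0, 0, 0, 0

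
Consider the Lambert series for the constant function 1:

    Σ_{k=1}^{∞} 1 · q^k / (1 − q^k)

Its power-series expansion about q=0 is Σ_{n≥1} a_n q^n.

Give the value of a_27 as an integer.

a_27 = 4

n=27: 27·1 9·3 3·9 1·27  f→[1+1+1+1]=4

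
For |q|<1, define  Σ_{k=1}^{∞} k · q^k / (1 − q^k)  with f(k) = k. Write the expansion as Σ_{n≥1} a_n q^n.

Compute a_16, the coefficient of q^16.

a_16 = 31

q^16  k|16↦f(k): 16:16 8:8 4:4 2:2 1:1  a_16=31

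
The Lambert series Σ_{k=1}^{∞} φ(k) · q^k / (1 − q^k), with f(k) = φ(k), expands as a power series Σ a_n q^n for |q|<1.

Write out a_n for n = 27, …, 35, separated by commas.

n=27: 1·27 3·9 9·3 27·1  φ→[1+2+6+18]=27
d|28:{1,2,4,7,14,28}  Σφ=1+1+2+6+6+12=28
d|29:{1,29}  Σφ=1+28=29
n=30: 1·30 2·15 3·10 5·6 6·5 10·3 15·2 30·1  φ→[1+1+2+4+2+4+8+8]=30
[q^31] φ(1)=1,φ(31)=30 ⇒ 31
q^32  k|32↦φ(k): 1:1 2:1 4:2 8:4 16:8 32:16  a_32=32
[q^33] φ(1)=1,φ(3)=2,φ(11)=10,φ(33)=20 ⇒ 33
d|34:{34,17,2,1}  Σφ=16+16+1+1=34
[q^35] φ(35)=24,φ(7)=6,φ(5)=4,φ(1)=1 ⇒ 35

27, 28, 29, 30, 31, 32, 33, 34, 35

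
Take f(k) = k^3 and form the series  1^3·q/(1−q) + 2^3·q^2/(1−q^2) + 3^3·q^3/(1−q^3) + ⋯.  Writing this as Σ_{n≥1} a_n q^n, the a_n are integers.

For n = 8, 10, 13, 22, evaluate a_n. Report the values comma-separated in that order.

[q^8] f(1)=1,f(2)=8,f(4)=64,f(8)=512 ⇒ 585
d|10:{10,5,2,1}  Σf=1000+125+8+1=1134
q^13  k|13↦f(k): 1:1 13:2197  a_13=2198
[q^22] f(22)=10648,f(11)=1331,f(2)=8,f(1)=1 ⇒ 11988

585, 1134, 2198, 11988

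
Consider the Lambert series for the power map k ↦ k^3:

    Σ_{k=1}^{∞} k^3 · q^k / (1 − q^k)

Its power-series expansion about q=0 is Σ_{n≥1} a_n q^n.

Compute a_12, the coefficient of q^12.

d|12:{1,2,3,4,6,12}  Σf=1+8+27+64+216+1728=2044

a_12 = 2044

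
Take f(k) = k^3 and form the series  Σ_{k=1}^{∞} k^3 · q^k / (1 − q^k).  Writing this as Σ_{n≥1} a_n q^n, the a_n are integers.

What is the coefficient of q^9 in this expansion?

[q^9] f(1)=1,f(3)=27,f(9)=729 ⇒ 757

a_9 = 757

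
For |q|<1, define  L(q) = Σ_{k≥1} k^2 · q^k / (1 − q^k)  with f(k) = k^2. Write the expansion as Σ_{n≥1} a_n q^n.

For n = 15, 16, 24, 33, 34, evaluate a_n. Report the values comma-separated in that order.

n=15: 1·15 3·5 5·3 15·1  f→[1+9+25+225]=260
q^16  k|16↦f(k): 16:256 8:64 4:16 2:4 1:1  a_16=341
n=24: 24·1 12·2 8·3 6·4 4·6 3·8 2·12 1·24  f→[576+144+64+36+16+9+4+1]=850
n=33: 1·33 3·11 11·3 33·1  f→[1+9+121+1089]=1220
d|34:{34,17,2,1}  Σf=1156+289+4+1=1450

260, 341, 850, 1220, 1450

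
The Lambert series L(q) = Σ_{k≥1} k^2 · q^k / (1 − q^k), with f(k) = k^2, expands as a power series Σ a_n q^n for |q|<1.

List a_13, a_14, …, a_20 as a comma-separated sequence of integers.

170, 250, 260, 341, 290, 455, 362, 546

q^13  k|13↦f(k): 1:1 13:169  a_13=170
n=14: 14·1 7·2 2·7 1·14  f→[196+49+4+1]=250
d|15:{1,3,5,15}  Σf=1+9+25+225=260
q^16  k|16↦f(k): 1:1 2:4 4:16 8:64 16:256  a_16=341
n=17: 1·17 17·1  f→[1+289]=290
n=18: 1·18 2·9 3·6 6·3 9·2 18·1  f→[1+4+9+36+81+324]=455
q^19  k|19↦f(k): 19:361 1:1  a_19=362
d|20:{20,10,5,4,2,1}  Σf=400+100+25+16+4+1=546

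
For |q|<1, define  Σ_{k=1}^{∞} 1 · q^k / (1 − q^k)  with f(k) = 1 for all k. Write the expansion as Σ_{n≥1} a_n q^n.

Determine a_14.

q^14  k|14↦f(k): 14:1 7:1 2:1 1:1  a_14=4

a_14 = 4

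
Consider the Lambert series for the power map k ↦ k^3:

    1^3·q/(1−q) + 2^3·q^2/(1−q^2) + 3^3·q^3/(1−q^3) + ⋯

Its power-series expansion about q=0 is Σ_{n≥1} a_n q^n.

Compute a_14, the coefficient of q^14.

[q^14] f(14)=2744,f(7)=343,f(2)=8,f(1)=1 ⇒ 3096

a_14 = 3096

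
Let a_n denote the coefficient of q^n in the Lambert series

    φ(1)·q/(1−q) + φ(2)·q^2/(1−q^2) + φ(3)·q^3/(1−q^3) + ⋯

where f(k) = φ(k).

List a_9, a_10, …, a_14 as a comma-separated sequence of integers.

n=9: 9·1 3·3 1·9  φ→[6+2+1]=9
q^10  k|10↦φ(k): 1:1 2:1 5:4 10:4  a_10=10
d|11:{11,1}  Σφ=10+1=11
[q^12] φ(1)=1,φ(2)=1,φ(3)=2,φ(4)=2,φ(6)=2,φ(12)=4 ⇒ 12
n=13: 13·1 1·13  φ→[12+1]=13
n=14: 1·14 2·7 7·2 14·1  φ→[1+1+6+6]=14

9, 10, 11, 12, 13, 14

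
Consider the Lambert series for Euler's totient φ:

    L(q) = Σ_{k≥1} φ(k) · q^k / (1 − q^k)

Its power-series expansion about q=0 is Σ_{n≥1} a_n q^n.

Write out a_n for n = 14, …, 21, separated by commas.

d|14:{14,7,2,1}  Σφ=6+6+1+1=14
q^15  k|15↦φ(k): 1:1 3:2 5:4 15:8  a_15=15
d|16:{16,8,4,2,1}  Σφ=8+4+2+1+1=16
q^17  k|17↦φ(k): 17:16 1:1  a_17=17
q^18  k|18↦φ(k): 1:1 2:1 3:2 6:2 9:6 18:6  a_18=18
[q^19] φ(19)=18,φ(1)=1 ⇒ 19
n=20: 1·20 2·10 4·5 5·4 10·2 20·1  φ→[1+1+2+4+4+8]=20
d|21:{21,7,3,1}  Σφ=12+6+2+1=21

14, 15, 16, 17, 18, 19, 20, 21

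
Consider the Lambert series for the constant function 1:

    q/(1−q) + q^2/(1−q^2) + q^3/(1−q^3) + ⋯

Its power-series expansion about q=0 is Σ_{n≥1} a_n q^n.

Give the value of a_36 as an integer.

[q^36] f(1)=1,f(2)=1,f(3)=1,f(4)=1,f(6)=1,f(9)=1,f(12)=1,f(18)=1,f(36)=1 ⇒ 9

a_36 = 9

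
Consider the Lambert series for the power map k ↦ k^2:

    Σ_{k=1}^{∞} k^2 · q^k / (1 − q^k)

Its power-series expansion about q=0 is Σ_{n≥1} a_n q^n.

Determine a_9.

q^9  k|9↦f(k): 1:1 3:9 9:81  a_9=91

a_9 = 91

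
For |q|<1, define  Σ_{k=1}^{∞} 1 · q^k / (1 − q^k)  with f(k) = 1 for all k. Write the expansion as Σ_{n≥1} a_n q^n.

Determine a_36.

a_36 = 9

d|36:{1,2,3,4,6,9,12,18,36}  Σf=1+1+1+1+1+1+1+1+1=9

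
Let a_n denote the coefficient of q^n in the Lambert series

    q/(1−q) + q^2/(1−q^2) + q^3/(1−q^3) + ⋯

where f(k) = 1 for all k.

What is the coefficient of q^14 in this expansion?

a_14 = 4

[q^14] f(14)=1,f(7)=1,f(2)=1,f(1)=1 ⇒ 4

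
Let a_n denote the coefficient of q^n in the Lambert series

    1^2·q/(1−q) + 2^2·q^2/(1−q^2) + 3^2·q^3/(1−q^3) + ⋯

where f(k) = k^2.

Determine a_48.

a_48 = 3410

[q^48] f(1)=1,f(2)=4,f(3)=9,f(4)=16,f(6)=36,f(8)=64,f(12)=144,f(16)=256,f(24)=576,f(48)=2304 ⇒ 3410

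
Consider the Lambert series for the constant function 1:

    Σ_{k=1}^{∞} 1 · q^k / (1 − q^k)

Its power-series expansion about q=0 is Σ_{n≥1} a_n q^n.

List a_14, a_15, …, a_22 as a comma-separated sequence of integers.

4, 4, 5, 2, 6, 2, 6, 4, 4

d|14:{14,7,2,1}  Σf=1+1+1+1=4
d|15:{1,3,5,15}  Σf=1+1+1+1=4
d|16:{16,8,4,2,1}  Σf=1+1+1+1+1=5
n=17: 17·1 1·17  f→[1+1]=2
[q^18] f(18)=1,f(9)=1,f(6)=1,f(3)=1,f(2)=1,f(1)=1 ⇒ 6
[q^19] f(19)=1,f(1)=1 ⇒ 2
d|20:{20,10,5,4,2,1}  Σf=1+1+1+1+1+1=6
[q^21] f(1)=1,f(3)=1,f(7)=1,f(21)=1 ⇒ 4
d|22:{22,11,2,1}  Σf=1+1+1+1=4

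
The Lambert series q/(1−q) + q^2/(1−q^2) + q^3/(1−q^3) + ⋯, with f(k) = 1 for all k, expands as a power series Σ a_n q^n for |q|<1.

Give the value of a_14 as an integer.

a_14 = 4

n=14: 14·1 7·2 2·7 1·14  f→[1+1+1+1]=4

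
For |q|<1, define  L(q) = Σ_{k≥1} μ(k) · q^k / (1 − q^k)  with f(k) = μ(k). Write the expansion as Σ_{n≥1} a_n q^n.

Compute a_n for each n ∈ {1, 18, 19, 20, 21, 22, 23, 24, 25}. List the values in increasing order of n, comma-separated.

1, 0, 0, 0, 0, 0, 0, 0, 0

[q^1] μ(1)=1 ⇒ 1
n=18: 18·1 9·2 6·3 3·6 2·9 1·18  μ→[0+0+1+(-1)+(-1)+1]=0
[q^19] μ(1)=1,μ(19)=-1 ⇒ 0
n=20: 1·20 2·10 4·5 5·4 10·2 20·1  μ→[1+(-1)+0+(-1)+1+0]=0
n=21: 21·1 7·3 3·7 1·21  μ→[1+(-1)+(-1)+1]=0
[q^22] μ(1)=1,μ(2)=-1,μ(11)=-1,μ(22)=1 ⇒ 0
[q^23] μ(23)=-1,μ(1)=1 ⇒ 0
n=24: 24·1 12·2 8·3 6·4 4·6 3·8 2·12 1·24  μ→[0+0+0+1+0+(-1)+(-1)+1]=0
[q^25] μ(1)=1,μ(5)=-1,μ(25)=0 ⇒ 0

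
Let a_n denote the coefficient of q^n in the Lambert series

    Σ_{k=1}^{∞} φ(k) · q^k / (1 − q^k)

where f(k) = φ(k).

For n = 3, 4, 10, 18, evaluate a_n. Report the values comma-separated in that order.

n=3: 3·1 1·3  φ→[2+1]=3
n=4: 4·1 2·2 1·4  φ→[2+1+1]=4
d|10:{10,5,2,1}  Σφ=4+4+1+1=10
q^18  k|18↦φ(k): 1:1 2:1 3:2 6:2 9:6 18:6  a_18=18

3, 4, 10, 18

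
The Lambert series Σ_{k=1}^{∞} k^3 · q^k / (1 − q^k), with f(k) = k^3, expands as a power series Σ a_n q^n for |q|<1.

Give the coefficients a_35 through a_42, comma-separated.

43344, 55261, 50654, 61740, 61544, 73710, 68922, 86688

[q^35] f(1)=1,f(5)=125,f(7)=343,f(35)=42875 ⇒ 43344
d|36:{36,18,12,9,6,4,3,2,1}  Σf=46656+5832+1728+729+216+64+27+8+1=55261
q^37  k|37↦f(k): 37:50653 1:1  a_37=50654
[q^38] f(1)=1,f(2)=8,f(19)=6859,f(38)=54872 ⇒ 61740
n=39: 1·39 3·13 13·3 39·1  f→[1+27+2197+59319]=61544
n=40: 40·1 20·2 10·4 8·5 5·8 4·10 2·20 1·40  f→[64000+8000+1000+512+125+64+8+1]=73710
[q^41] f(41)=68921,f(1)=1 ⇒ 68922
q^42  k|42↦f(k): 1:1 2:8 3:27 6:216 7:343 14:2744 21:9261 42:74088  a_42=86688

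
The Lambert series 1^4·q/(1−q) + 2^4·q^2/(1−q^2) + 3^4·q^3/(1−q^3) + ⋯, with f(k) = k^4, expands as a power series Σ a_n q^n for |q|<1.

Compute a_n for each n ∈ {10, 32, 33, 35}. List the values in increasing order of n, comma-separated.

q^10  k|10↦f(k): 1:1 2:16 5:625 10:10000  a_10=10642
q^32  k|32↦f(k): 1:1 2:16 4:256 8:4096 16:65536 32:1048576  a_32=1118481
[q^33] f(1)=1,f(3)=81,f(11)=14641,f(33)=1185921 ⇒ 1200644
q^35  k|35↦f(k): 1:1 5:625 7:2401 35:1500625  a_35=1503652

10642, 1118481, 1200644, 1503652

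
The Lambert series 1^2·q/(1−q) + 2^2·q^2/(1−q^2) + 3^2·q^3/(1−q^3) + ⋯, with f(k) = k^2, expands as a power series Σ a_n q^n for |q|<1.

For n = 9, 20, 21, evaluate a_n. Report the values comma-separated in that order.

q^9  k|9↦f(k): 9:81 3:9 1:1  a_9=91
[q^20] f(20)=400,f(10)=100,f(5)=25,f(4)=16,f(2)=4,f(1)=1 ⇒ 546
q^21  k|21↦f(k): 21:441 7:49 3:9 1:1  a_21=500

91, 546, 500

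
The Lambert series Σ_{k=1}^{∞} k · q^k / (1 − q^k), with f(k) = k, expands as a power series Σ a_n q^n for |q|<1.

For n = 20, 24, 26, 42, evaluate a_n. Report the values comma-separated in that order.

42, 60, 42, 96

n=20: 20·1 10·2 5·4 4·5 2·10 1·20  f→[20+10+5+4+2+1]=42
[q^24] f(24)=24,f(12)=12,f(8)=8,f(6)=6,f(4)=4,f(3)=3,f(2)=2,f(1)=1 ⇒ 60
n=26: 26·1 13·2 2·13 1·26  f→[26+13+2+1]=42
n=42: 1·42 2·21 3·14 6·7 7·6 14·3 21·2 42·1  f→[1+2+3+6+7+14+21+42]=96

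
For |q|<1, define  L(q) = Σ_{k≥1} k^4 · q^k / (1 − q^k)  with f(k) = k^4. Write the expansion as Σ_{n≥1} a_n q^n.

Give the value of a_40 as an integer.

n=40: 1·40 2·20 4·10 5·8 8·5 10·4 20·2 40·1  f→[1+16+256+625+4096+10000+160000+2560000]=2734994

a_40 = 2734994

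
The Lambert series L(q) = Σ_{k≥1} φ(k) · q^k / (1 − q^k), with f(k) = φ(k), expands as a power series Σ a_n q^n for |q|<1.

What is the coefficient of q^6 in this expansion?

d|6:{6,3,2,1}  Σφ=2+2+1+1=6

a_6 = 6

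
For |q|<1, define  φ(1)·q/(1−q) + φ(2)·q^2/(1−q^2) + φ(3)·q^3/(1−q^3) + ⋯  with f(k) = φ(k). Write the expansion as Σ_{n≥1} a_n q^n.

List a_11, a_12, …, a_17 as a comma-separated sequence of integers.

[q^11] φ(11)=10,φ(1)=1 ⇒ 11
q^12  k|12↦φ(k): 12:4 6:2 4:2 3:2 2:1 1:1  a_12=12
[q^13] φ(1)=1,φ(13)=12 ⇒ 13
n=14: 1·14 2·7 7·2 14·1  φ→[1+1+6+6]=14
[q^15] φ(1)=1,φ(3)=2,φ(5)=4,φ(15)=8 ⇒ 15
q^16  k|16↦φ(k): 1:1 2:1 4:2 8:4 16:8  a_16=16
q^17  k|17↦φ(k): 1:1 17:16  a_17=17

11, 12, 13, 14, 15, 16, 17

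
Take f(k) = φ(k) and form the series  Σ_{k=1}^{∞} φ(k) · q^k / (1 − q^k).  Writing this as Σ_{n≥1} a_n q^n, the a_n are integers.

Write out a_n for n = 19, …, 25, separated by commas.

q^19  k|19↦φ(k): 1:1 19:18  a_19=19
q^20  k|20↦φ(k): 20:8 10:4 5:4 4:2 2:1 1:1  a_20=20
q^21  k|21↦φ(k): 1:1 3:2 7:6 21:12  a_21=21
d|22:{22,11,2,1}  Σφ=10+10+1+1=22
[q^23] φ(1)=1,φ(23)=22 ⇒ 23
[q^24] φ(1)=1,φ(2)=1,φ(3)=2,φ(4)=2,φ(6)=2,φ(8)=4,φ(12)=4,φ(24)=8 ⇒ 24
n=25: 25·1 5·5 1·25  φ→[20+4+1]=25

19, 20, 21, 22, 23, 24, 25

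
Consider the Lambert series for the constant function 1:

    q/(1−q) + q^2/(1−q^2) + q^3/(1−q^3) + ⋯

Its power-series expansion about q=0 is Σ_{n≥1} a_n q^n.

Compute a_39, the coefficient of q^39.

a_39 = 4

q^39  k|39↦f(k): 39:1 13:1 3:1 1:1  a_39=4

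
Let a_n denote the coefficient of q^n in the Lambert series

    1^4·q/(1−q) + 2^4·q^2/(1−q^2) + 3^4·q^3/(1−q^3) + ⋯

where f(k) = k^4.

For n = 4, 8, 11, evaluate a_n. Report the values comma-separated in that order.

q^4  k|4↦f(k): 4:256 2:16 1:1  a_4=273
[q^8] f(1)=1,f(2)=16,f(4)=256,f(8)=4096 ⇒ 4369
q^11  k|11↦f(k): 1:1 11:14641  a_11=14642

273, 4369, 14642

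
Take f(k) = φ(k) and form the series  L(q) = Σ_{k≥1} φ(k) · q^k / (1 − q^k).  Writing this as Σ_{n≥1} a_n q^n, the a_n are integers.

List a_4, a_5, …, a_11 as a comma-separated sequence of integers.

n=4: 1·4 2·2 4·1  φ→[1+1+2]=4
d|5:{1,5}  Σφ=1+4=5
d|6:{1,2,3,6}  Σφ=1+1+2+2=6
[q^7] φ(7)=6,φ(1)=1 ⇒ 7
n=8: 8·1 4·2 2·4 1·8  φ→[4+2+1+1]=8
q^9  k|9↦φ(k): 1:1 3:2 9:6  a_9=9
q^10  k|10↦φ(k): 10:4 5:4 2:1 1:1  a_10=10
q^11  k|11↦φ(k): 11:10 1:1  a_11=11

4, 5, 6, 7, 8, 9, 10, 11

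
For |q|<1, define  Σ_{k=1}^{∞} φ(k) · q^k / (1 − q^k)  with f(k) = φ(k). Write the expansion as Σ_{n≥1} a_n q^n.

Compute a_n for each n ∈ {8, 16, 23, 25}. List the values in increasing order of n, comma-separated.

d|8:{1,2,4,8}  Σφ=1+1+2+4=8
[q^16] φ(16)=8,φ(8)=4,φ(4)=2,φ(2)=1,φ(1)=1 ⇒ 16
d|23:{23,1}  Σφ=22+1=23
n=25: 1·25 5·5 25·1  φ→[1+4+20]=25

8, 16, 23, 25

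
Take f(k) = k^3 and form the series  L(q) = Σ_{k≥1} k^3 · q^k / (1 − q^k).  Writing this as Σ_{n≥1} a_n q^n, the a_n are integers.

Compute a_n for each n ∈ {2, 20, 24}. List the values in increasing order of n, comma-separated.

q^2  k|2↦f(k): 1:1 2:8  a_2=9
n=20: 20·1 10·2 5·4 4·5 2·10 1·20  f→[8000+1000+125+64+8+1]=9198
q^24  k|24↦f(k): 1:1 2:8 3:27 4:64 6:216 8:512 12:1728 24:13824  a_24=16380

9, 9198, 16380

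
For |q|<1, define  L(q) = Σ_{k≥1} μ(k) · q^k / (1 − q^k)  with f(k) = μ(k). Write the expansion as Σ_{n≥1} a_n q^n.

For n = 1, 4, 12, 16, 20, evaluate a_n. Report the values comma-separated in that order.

q^1  k|1↦μ(k): 1:1  a_1=1
n=4: 1·4 2·2 4·1  μ→[1+(-1)+0]=0
q^12  k|12↦μ(k): 12:0 6:1 4:0 3:-1 2:-1 1:1  a_12=0
[q^16] μ(16)=0,μ(8)=0,μ(4)=0,μ(2)=-1,μ(1)=1 ⇒ 0
[q^20] μ(1)=1,μ(2)=-1,μ(4)=0,μ(5)=-1,μ(10)=1,μ(20)=0 ⇒ 0

1, 0, 0, 0, 0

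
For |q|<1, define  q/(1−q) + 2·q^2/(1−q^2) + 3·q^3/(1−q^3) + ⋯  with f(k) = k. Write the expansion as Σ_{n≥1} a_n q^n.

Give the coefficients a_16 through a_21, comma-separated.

31, 18, 39, 20, 42, 32

q^16  k|16↦f(k): 1:1 2:2 4:4 8:8 16:16  a_16=31
q^17  k|17↦f(k): 1:1 17:17  a_17=18
[q^18] f(18)=18,f(9)=9,f(6)=6,f(3)=3,f(2)=2,f(1)=1 ⇒ 39
q^19  k|19↦f(k): 19:19 1:1  a_19=20
d|20:{20,10,5,4,2,1}  Σf=20+10+5+4+2+1=42
n=21: 1·21 3·7 7·3 21·1  f→[1+3+7+21]=32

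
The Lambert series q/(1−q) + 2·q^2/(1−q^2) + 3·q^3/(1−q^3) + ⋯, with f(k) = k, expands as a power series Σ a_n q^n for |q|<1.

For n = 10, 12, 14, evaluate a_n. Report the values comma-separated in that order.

n=10: 1·10 2·5 5·2 10·1  f→[1+2+5+10]=18
n=12: 12·1 6·2 4·3 3·4 2·6 1·12  f→[12+6+4+3+2+1]=28
d|14:{14,7,2,1}  Σf=14+7+2+1=24

18, 28, 24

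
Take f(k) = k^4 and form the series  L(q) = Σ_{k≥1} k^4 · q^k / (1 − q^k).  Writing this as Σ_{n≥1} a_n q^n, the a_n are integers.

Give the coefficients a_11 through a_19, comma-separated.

14642, 22386, 28562, 40834, 51332, 69905, 83522, 112931, 130322

q^11  k|11↦f(k): 11:14641 1:1  a_11=14642
q^12  k|12↦f(k): 1:1 2:16 3:81 4:256 6:1296 12:20736  a_12=22386
d|13:{13,1}  Σf=28561+1=28562
d|14:{1,2,7,14}  Σf=1+16+2401+38416=40834
[q^15] f(15)=50625,f(5)=625,f(3)=81,f(1)=1 ⇒ 51332
n=16: 16·1 8·2 4·4 2·8 1·16  f→[65536+4096+256+16+1]=69905
n=17: 17·1 1·17  f→[83521+1]=83522
[q^18] f(18)=104976,f(9)=6561,f(6)=1296,f(3)=81,f(2)=16,f(1)=1 ⇒ 112931
q^19  k|19↦f(k): 1:1 19:130321  a_19=130322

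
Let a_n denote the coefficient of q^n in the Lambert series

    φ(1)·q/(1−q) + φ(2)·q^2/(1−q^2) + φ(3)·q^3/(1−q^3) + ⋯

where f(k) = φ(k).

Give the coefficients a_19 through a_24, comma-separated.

[q^19] φ(19)=18,φ(1)=1 ⇒ 19
n=20: 20·1 10·2 5·4 4·5 2·10 1·20  φ→[8+4+4+2+1+1]=20
n=21: 21·1 7·3 3·7 1·21  φ→[12+6+2+1]=21
[q^22] φ(22)=10,φ(11)=10,φ(2)=1,φ(1)=1 ⇒ 22
q^23  k|23↦φ(k): 23:22 1:1  a_23=23
d|24:{1,2,3,4,6,8,12,24}  Σφ=1+1+2+2+2+4+4+8=24

19, 20, 21, 22, 23, 24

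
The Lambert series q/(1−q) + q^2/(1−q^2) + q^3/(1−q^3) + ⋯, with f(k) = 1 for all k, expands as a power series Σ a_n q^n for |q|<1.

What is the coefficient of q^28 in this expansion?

[q^28] f(1)=1,f(2)=1,f(4)=1,f(7)=1,f(14)=1,f(28)=1 ⇒ 6

a_28 = 6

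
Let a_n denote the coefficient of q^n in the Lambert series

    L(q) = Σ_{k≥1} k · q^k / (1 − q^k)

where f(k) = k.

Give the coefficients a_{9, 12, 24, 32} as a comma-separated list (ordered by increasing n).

[q^9] f(1)=1,f(3)=3,f(9)=9 ⇒ 13
[q^12] f(1)=1,f(2)=2,f(3)=3,f(4)=4,f(6)=6,f(12)=12 ⇒ 28
[q^24] f(1)=1,f(2)=2,f(3)=3,f(4)=4,f(6)=6,f(8)=8,f(12)=12,f(24)=24 ⇒ 60
q^32  k|32↦f(k): 1:1 2:2 4:4 8:8 16:16 32:32  a_32=63

13, 28, 60, 63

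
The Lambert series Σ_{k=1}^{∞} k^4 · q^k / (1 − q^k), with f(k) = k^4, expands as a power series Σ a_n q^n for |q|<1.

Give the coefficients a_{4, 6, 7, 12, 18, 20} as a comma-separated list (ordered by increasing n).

n=4: 1·4 2·2 4·1  f→[1+16+256]=273
[q^6] f(6)=1296,f(3)=81,f(2)=16,f(1)=1 ⇒ 1394
d|7:{1,7}  Σf=1+2401=2402
q^12  k|12↦f(k): 1:1 2:16 3:81 4:256 6:1296 12:20736  a_12=22386
n=18: 18·1 9·2 6·3 3·6 2·9 1·18  f→[104976+6561+1296+81+16+1]=112931
n=20: 1·20 2·10 4·5 5·4 10·2 20·1  f→[1+16+256+625+10000+160000]=170898

273, 1394, 2402, 22386, 112931, 170898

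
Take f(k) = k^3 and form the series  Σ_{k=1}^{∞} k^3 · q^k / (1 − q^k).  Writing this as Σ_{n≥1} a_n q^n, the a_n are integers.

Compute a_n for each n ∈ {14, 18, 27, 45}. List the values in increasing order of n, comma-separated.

d|14:{1,2,7,14}  Σf=1+8+343+2744=3096
n=18: 18·1 9·2 6·3 3·6 2·9 1·18  f→[5832+729+216+27+8+1]=6813
d|27:{27,9,3,1}  Σf=19683+729+27+1=20440
q^45  k|45↦f(k): 1:1 3:27 5:125 9:729 15:3375 45:91125  a_45=95382

3096, 6813, 20440, 95382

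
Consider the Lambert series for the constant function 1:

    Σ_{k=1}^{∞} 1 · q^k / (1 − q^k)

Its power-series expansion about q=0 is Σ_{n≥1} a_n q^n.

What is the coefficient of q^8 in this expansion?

n=8: 8·1 4·2 2·4 1·8  f→[1+1+1+1]=4

a_8 = 4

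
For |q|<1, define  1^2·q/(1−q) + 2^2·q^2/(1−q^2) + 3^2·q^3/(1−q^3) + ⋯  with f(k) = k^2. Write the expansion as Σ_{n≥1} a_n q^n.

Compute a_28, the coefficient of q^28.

a_28 = 1050

d|28:{28,14,7,4,2,1}  Σf=784+196+49+16+4+1=1050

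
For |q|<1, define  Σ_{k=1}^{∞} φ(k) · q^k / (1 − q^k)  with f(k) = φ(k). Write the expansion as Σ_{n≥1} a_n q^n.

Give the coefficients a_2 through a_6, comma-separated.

d|2:{2,1}  Σφ=1+1=2
d|3:{3,1}  Σφ=2+1=3
q^4  k|4↦φ(k): 4:2 2:1 1:1  a_4=4
[q^5] φ(1)=1,φ(5)=4 ⇒ 5
n=6: 1·6 2·3 3·2 6·1  φ→[1+1+2+2]=6

2, 3, 4, 5, 6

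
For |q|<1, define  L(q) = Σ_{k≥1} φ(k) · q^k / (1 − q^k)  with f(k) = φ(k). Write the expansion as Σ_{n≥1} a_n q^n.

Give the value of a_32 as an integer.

[q^32] φ(1)=1,φ(2)=1,φ(4)=2,φ(8)=4,φ(16)=8,φ(32)=16 ⇒ 32

a_32 = 32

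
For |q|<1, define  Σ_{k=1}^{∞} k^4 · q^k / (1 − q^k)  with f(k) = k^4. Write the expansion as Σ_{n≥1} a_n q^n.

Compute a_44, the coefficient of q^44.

n=44: 1·44 2·22 4·11 11·4 22·2 44·1  f→[1+16+256+14641+234256+3748096]=3997266

a_44 = 3997266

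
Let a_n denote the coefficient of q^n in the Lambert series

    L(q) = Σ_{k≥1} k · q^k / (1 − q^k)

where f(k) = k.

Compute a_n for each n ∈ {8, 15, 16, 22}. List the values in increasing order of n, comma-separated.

15, 24, 31, 36

q^8  k|8↦f(k): 1:1 2:2 4:4 8:8  a_8=15
n=15: 15·1 5·3 3·5 1·15  f→[15+5+3+1]=24
d|16:{1,2,4,8,16}  Σf=1+2+4+8+16=31
[q^22] f(22)=22,f(11)=11,f(2)=2,f(1)=1 ⇒ 36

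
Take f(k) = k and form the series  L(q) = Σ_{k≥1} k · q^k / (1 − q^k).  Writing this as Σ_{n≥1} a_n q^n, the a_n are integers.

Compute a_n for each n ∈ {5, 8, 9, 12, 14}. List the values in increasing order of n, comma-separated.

6, 15, 13, 28, 24

d|5:{1,5}  Σf=1+5=6
q^8  k|8↦f(k): 8:8 4:4 2:2 1:1  a_8=15
d|9:{1,3,9}  Σf=1+3+9=13
n=12: 12·1 6·2 4·3 3·4 2·6 1·12  f→[12+6+4+3+2+1]=28
[q^14] f(14)=14,f(7)=7,f(2)=2,f(1)=1 ⇒ 24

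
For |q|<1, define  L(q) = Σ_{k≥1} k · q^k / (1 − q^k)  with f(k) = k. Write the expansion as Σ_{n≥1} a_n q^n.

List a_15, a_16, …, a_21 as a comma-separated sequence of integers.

n=15: 15·1 5·3 3·5 1·15  f→[15+5+3+1]=24
q^16  k|16↦f(k): 1:1 2:2 4:4 8:8 16:16  a_16=31
q^17  k|17↦f(k): 17:17 1:1  a_17=18
n=18: 1·18 2·9 3·6 6·3 9·2 18·1  f→[1+2+3+6+9+18]=39
q^19  k|19↦f(k): 1:1 19:19  a_19=20
d|20:{20,10,5,4,2,1}  Σf=20+10+5+4+2+1=42
[q^21] f(21)=21,f(7)=7,f(3)=3,f(1)=1 ⇒ 32

24, 31, 18, 39, 20, 42, 32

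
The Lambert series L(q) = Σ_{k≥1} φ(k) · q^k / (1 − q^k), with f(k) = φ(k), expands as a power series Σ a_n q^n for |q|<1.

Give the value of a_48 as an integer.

q^48  k|48↦φ(k): 1:1 2:1 3:2 4:2 6:2 8:4 12:4 16:8 24:8 48:16  a_48=48

a_48 = 48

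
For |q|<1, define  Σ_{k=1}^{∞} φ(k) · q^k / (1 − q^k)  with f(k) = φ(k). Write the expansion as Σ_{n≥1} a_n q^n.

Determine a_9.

[q^9] φ(1)=1,φ(3)=2,φ(9)=6 ⇒ 9

a_9 = 9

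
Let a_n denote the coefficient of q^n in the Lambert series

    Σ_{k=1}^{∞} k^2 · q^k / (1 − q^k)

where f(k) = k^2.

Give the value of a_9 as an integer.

a_9 = 91

[q^9] f(1)=1,f(3)=9,f(9)=81 ⇒ 91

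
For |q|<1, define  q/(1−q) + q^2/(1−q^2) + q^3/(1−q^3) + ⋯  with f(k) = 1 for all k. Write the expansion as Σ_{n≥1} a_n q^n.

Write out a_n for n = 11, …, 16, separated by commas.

[q^11] f(11)=1,f(1)=1 ⇒ 2
[q^12] f(1)=1,f(2)=1,f(3)=1,f(4)=1,f(6)=1,f(12)=1 ⇒ 6
d|13:{13,1}  Σf=1+1=2
d|14:{14,7,2,1}  Σf=1+1+1+1=4
[q^15] f(15)=1,f(5)=1,f(3)=1,f(1)=1 ⇒ 4
[q^16] f(16)=1,f(8)=1,f(4)=1,f(2)=1,f(1)=1 ⇒ 5

2, 6, 2, 4, 4, 5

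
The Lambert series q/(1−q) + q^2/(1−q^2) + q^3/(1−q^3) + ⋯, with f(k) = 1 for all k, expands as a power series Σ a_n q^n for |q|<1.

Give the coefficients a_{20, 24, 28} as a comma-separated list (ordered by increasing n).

6, 8, 6

[q^20] f(20)=1,f(10)=1,f(5)=1,f(4)=1,f(2)=1,f(1)=1 ⇒ 6
n=24: 24·1 12·2 8·3 6·4 4·6 3·8 2·12 1·24  f→[1+1+1+1+1+1+1+1]=8
d|28:{28,14,7,4,2,1}  Σf=1+1+1+1+1+1=6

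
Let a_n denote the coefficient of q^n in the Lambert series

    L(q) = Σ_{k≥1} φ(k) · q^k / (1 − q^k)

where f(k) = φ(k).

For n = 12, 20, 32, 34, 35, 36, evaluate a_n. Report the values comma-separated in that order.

q^12  k|12↦φ(k): 1:1 2:1 3:2 4:2 6:2 12:4  a_12=12
n=20: 20·1 10·2 5·4 4·5 2·10 1·20  φ→[8+4+4+2+1+1]=20
n=32: 1·32 2·16 4·8 8·4 16·2 32·1  φ→[1+1+2+4+8+16]=32
d|34:{1,2,17,34}  Σφ=1+1+16+16=34
d|35:{1,5,7,35}  Σφ=1+4+6+24=35
n=36: 1·36 2·18 3·12 4·9 6·6 9·4 12·3 18·2 36·1  φ→[1+1+2+2+2+6+4+6+12]=36

12, 20, 32, 34, 35, 36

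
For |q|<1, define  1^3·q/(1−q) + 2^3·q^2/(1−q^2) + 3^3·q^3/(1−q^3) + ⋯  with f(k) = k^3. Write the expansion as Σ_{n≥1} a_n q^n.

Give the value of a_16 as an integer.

a_16 = 4681

d|16:{1,2,4,8,16}  Σf=1+8+64+512+4096=4681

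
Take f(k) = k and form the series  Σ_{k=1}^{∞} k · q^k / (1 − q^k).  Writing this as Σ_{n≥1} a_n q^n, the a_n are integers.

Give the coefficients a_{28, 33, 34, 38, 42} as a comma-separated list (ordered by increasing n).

q^28  k|28↦f(k): 1:1 2:2 4:4 7:7 14:14 28:28  a_28=56
[q^33] f(1)=1,f(3)=3,f(11)=11,f(33)=33 ⇒ 48
n=34: 34·1 17·2 2·17 1·34  f→[34+17+2+1]=54
d|38:{38,19,2,1}  Σf=38+19+2+1=60
q^42  k|42↦f(k): 42:42 21:21 14:14 7:7 6:6 3:3 2:2 1:1  a_42=96

56, 48, 54, 60, 96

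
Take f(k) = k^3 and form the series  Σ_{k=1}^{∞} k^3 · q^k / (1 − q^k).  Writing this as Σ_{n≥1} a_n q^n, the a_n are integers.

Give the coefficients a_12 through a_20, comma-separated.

2044, 2198, 3096, 3528, 4681, 4914, 6813, 6860, 9198

n=12: 1·12 2·6 3·4 4·3 6·2 12·1  f→[1+8+27+64+216+1728]=2044
[q^13] f(1)=1,f(13)=2197 ⇒ 2198
d|14:{14,7,2,1}  Σf=2744+343+8+1=3096
q^15  k|15↦f(k): 1:1 3:27 5:125 15:3375  a_15=3528
q^16  k|16↦f(k): 16:4096 8:512 4:64 2:8 1:1  a_16=4681
q^17  k|17↦f(k): 1:1 17:4913  a_17=4914
d|18:{1,2,3,6,9,18}  Σf=1+8+27+216+729+5832=6813
q^19  k|19↦f(k): 1:1 19:6859  a_19=6860
n=20: 20·1 10·2 5·4 4·5 2·10 1·20  f→[8000+1000+125+64+8+1]=9198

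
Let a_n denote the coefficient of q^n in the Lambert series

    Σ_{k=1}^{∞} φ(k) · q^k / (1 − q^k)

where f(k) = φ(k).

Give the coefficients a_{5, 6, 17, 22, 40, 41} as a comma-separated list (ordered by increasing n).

q^5  k|5↦φ(k): 5:4 1:1  a_5=5
d|6:{1,2,3,6}  Σφ=1+1+2+2=6
[q^17] φ(17)=16,φ(1)=1 ⇒ 17
q^22  k|22↦φ(k): 22:10 11:10 2:1 1:1  a_22=22
n=40: 1·40 2·20 4·10 5·8 8·5 10·4 20·2 40·1  φ→[1+1+2+4+4+4+8+16]=40
d|41:{1,41}  Σφ=1+40=41

5, 6, 17, 22, 40, 41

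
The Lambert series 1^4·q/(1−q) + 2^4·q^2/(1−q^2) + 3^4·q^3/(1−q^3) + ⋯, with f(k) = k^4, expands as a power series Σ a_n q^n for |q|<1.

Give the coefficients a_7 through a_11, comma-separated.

2402, 4369, 6643, 10642, 14642

q^7  k|7↦f(k): 1:1 7:2401  a_7=2402
q^8  k|8↦f(k): 8:4096 4:256 2:16 1:1  a_8=4369
d|9:{9,3,1}  Σf=6561+81+1=6643
[q^10] f(1)=1,f(2)=16,f(5)=625,f(10)=10000 ⇒ 10642
d|11:{11,1}  Σf=14641+1=14642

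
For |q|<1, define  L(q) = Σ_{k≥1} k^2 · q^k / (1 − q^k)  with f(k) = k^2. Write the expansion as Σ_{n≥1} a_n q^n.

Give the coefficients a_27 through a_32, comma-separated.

820, 1050, 842, 1300, 962, 1365

q^27  k|27↦f(k): 27:729 9:81 3:9 1:1  a_27=820
n=28: 28·1 14·2 7·4 4·7 2·14 1·28  f→[784+196+49+16+4+1]=1050
n=29: 29·1 1·29  f→[841+1]=842
d|30:{30,15,10,6,5,3,2,1}  Σf=900+225+100+36+25+9+4+1=1300
[q^31] f(31)=961,f(1)=1 ⇒ 962
d|32:{1,2,4,8,16,32}  Σf=1+4+16+64+256+1024=1365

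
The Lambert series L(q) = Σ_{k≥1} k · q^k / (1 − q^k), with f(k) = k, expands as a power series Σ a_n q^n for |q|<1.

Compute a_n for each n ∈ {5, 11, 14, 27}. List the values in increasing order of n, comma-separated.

d|5:{1,5}  Σf=1+5=6
n=11: 11·1 1·11  f→[11+1]=12
q^14  k|14↦f(k): 14:14 7:7 2:2 1:1  a_14=24
d|27:{1,3,9,27}  Σf=1+3+9+27=40

6, 12, 24, 40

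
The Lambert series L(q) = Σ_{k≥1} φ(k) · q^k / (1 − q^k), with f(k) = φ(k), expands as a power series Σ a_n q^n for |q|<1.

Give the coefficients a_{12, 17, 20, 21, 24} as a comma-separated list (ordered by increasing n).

[q^12] φ(1)=1,φ(2)=1,φ(3)=2,φ(4)=2,φ(6)=2,φ(12)=4 ⇒ 12
q^17  k|17↦φ(k): 1:1 17:16  a_17=17
q^20  k|20↦φ(k): 20:8 10:4 5:4 4:2 2:1 1:1  a_20=20
[q^21] φ(21)=12,φ(7)=6,φ(3)=2,φ(1)=1 ⇒ 21
q^24  k|24↦φ(k): 24:8 12:4 8:4 6:2 4:2 3:2 2:1 1:1  a_24=24

12, 17, 20, 21, 24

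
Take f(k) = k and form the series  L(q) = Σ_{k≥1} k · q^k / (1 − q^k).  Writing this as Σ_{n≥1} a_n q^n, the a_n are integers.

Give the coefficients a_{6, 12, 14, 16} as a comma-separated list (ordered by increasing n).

[q^6] f(6)=6,f(3)=3,f(2)=2,f(1)=1 ⇒ 12
[q^12] f(1)=1,f(2)=2,f(3)=3,f(4)=4,f(6)=6,f(12)=12 ⇒ 28
q^14  k|14↦f(k): 1:1 2:2 7:7 14:14  a_14=24
d|16:{16,8,4,2,1}  Σf=16+8+4+2+1=31

12, 28, 24, 31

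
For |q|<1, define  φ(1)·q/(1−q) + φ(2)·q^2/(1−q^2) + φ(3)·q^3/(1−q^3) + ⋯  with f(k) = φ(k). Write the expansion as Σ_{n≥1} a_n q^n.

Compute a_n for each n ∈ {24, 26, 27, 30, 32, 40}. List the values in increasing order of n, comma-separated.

q^24  k|24↦φ(k): 1:1 2:1 3:2 4:2 6:2 8:4 12:4 24:8  a_24=24
d|26:{1,2,13,26}  Σφ=1+1+12+12=26
q^27  k|27↦φ(k): 27:18 9:6 3:2 1:1  a_27=27
d|30:{30,15,10,6,5,3,2,1}  Σφ=8+8+4+2+4+2+1+1=30
d|32:{32,16,8,4,2,1}  Σφ=16+8+4+2+1+1=32
[q^40] φ(40)=16,φ(20)=8,φ(10)=4,φ(8)=4,φ(5)=4,φ(4)=2,φ(2)=1,φ(1)=1 ⇒ 40

24, 26, 27, 30, 32, 40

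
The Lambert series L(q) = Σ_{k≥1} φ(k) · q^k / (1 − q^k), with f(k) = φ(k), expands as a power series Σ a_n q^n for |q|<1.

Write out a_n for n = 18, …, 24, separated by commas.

q^18  k|18↦φ(k): 1:1 2:1 3:2 6:2 9:6 18:6  a_18=18
q^19  k|19↦φ(k): 19:18 1:1  a_19=19
d|20:{20,10,5,4,2,1}  Σφ=8+4+4+2+1+1=20
q^21  k|21↦φ(k): 1:1 3:2 7:6 21:12  a_21=21
[q^22] φ(1)=1,φ(2)=1,φ(11)=10,φ(22)=10 ⇒ 22
n=23: 1·23 23·1  φ→[1+22]=23
[q^24] φ(24)=8,φ(12)=4,φ(8)=4,φ(6)=2,φ(4)=2,φ(3)=2,φ(2)=1,φ(1)=1 ⇒ 24

18, 19, 20, 21, 22, 23, 24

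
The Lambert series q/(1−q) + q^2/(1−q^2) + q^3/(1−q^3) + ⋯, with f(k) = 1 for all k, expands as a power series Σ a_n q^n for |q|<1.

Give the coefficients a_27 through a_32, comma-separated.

4, 6, 2, 8, 2, 6

n=27: 27·1 9·3 3·9 1·27  f→[1+1+1+1]=4
d|28:{28,14,7,4,2,1}  Σf=1+1+1+1+1+1=6
[q^29] f(29)=1,f(1)=1 ⇒ 2
n=30: 30·1 15·2 10·3 6·5 5·6 3·10 2·15 1·30  f→[1+1+1+1+1+1+1+1]=8
d|31:{1,31}  Σf=1+1=2
q^32  k|32↦f(k): 1:1 2:1 4:1 8:1 16:1 32:1  a_32=6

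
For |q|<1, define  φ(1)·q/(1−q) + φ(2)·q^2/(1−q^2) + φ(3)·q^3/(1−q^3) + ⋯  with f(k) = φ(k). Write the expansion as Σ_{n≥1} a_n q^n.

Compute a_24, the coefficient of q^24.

d|24:{1,2,3,4,6,8,12,24}  Σφ=1+1+2+2+2+4+4+8=24

a_24 = 24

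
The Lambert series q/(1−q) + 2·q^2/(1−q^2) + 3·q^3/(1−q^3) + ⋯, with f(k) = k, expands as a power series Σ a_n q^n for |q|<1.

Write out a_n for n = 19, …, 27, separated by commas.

d|19:{19,1}  Σf=19+1=20
n=20: 1·20 2·10 4·5 5·4 10·2 20·1  f→[1+2+4+5+10+20]=42
d|21:{1,3,7,21}  Σf=1+3+7+21=32
n=22: 1·22 2·11 11·2 22·1  f→[1+2+11+22]=36
[q^23] f(23)=23,f(1)=1 ⇒ 24
[q^24] f(24)=24,f(12)=12,f(8)=8,f(6)=6,f(4)=4,f(3)=3,f(2)=2,f(1)=1 ⇒ 60
d|25:{1,5,25}  Σf=1+5+25=31
d|26:{1,2,13,26}  Σf=1+2+13+26=42
n=27: 1·27 3·9 9·3 27·1  f→[1+3+9+27]=40

20, 42, 32, 36, 24, 60, 31, 42, 40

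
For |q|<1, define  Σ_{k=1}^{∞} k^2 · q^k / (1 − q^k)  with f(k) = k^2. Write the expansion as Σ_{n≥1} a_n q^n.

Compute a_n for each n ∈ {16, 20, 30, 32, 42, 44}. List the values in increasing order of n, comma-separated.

[q^16] f(16)=256,f(8)=64,f(4)=16,f(2)=4,f(1)=1 ⇒ 341
n=20: 1·20 2·10 4·5 5·4 10·2 20·1  f→[1+4+16+25+100+400]=546
[q^30] f(1)=1,f(2)=4,f(3)=9,f(5)=25,f(6)=36,f(10)=100,f(15)=225,f(30)=900 ⇒ 1300
[q^32] f(32)=1024,f(16)=256,f(8)=64,f(4)=16,f(2)=4,f(1)=1 ⇒ 1365
n=42: 1·42 2·21 3·14 6·7 7·6 14·3 21·2 42·1  f→[1+4+9+36+49+196+441+1764]=2500
q^44  k|44↦f(k): 44:1936 22:484 11:121 4:16 2:4 1:1  a_44=2562

341, 546, 1300, 1365, 2500, 2562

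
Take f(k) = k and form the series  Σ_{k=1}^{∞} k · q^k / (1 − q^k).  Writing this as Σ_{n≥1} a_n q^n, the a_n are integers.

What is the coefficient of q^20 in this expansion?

a_20 = 42

d|20:{1,2,4,5,10,20}  Σf=1+2+4+5+10+20=42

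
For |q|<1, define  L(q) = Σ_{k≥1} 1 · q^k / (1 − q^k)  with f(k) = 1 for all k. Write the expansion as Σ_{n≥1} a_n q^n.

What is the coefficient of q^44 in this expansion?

a_44 = 6

q^44  k|44↦f(k): 44:1 22:1 11:1 4:1 2:1 1:1  a_44=6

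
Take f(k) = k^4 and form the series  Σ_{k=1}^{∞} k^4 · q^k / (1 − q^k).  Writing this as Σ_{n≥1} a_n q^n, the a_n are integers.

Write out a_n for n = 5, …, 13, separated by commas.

626, 1394, 2402, 4369, 6643, 10642, 14642, 22386, 28562

d|5:{1,5}  Σf=1+625=626
q^6  k|6↦f(k): 1:1 2:16 3:81 6:1296  a_6=1394
q^7  k|7↦f(k): 7:2401 1:1  a_7=2402
[q^8] f(1)=1,f(2)=16,f(4)=256,f(8)=4096 ⇒ 4369
n=9: 9·1 3·3 1·9  f→[6561+81+1]=6643
d|10:{10,5,2,1}  Σf=10000+625+16+1=10642
q^11  k|11↦f(k): 1:1 11:14641  a_11=14642
d|12:{1,2,3,4,6,12}  Σf=1+16+81+256+1296+20736=22386
[q^13] f(1)=1,f(13)=28561 ⇒ 28562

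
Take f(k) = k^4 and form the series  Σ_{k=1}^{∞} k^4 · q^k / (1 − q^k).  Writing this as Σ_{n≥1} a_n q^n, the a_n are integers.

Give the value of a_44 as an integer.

a_44 = 3997266

q^44  k|44↦f(k): 1:1 2:16 4:256 11:14641 22:234256 44:3748096  a_44=3997266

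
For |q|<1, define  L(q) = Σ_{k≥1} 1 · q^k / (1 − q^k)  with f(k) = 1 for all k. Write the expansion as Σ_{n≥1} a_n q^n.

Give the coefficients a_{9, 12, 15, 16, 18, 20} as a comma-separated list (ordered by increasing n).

3, 6, 4, 5, 6, 6

d|9:{9,3,1}  Σf=1+1+1=3
d|12:{12,6,4,3,2,1}  Σf=1+1+1+1+1+1=6
n=15: 15·1 5·3 3·5 1·15  f→[1+1+1+1]=4
q^16  k|16↦f(k): 1:1 2:1 4:1 8:1 16:1  a_16=5
d|18:{1,2,3,6,9,18}  Σf=1+1+1+1+1+1=6
q^20  k|20↦f(k): 1:1 2:1 4:1 5:1 10:1 20:1  a_20=6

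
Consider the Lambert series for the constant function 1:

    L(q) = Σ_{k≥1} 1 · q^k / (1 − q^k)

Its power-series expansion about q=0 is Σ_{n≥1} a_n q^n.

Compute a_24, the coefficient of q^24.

a_24 = 8

d|24:{1,2,3,4,6,8,12,24}  Σf=1+1+1+1+1+1+1+1=8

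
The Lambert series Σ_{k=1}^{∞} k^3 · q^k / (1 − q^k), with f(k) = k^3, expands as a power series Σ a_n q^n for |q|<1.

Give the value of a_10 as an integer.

[q^10] f(10)=1000,f(5)=125,f(2)=8,f(1)=1 ⇒ 1134

a_10 = 1134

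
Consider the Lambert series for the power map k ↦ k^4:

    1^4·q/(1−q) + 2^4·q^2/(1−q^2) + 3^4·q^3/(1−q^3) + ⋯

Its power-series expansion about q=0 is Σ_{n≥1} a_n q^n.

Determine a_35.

n=35: 1·35 5·7 7·5 35·1  f→[1+625+2401+1500625]=1503652

a_35 = 1503652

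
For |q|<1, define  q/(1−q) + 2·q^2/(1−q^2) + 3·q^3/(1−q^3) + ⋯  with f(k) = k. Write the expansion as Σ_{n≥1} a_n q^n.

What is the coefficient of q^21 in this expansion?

q^21  k|21↦f(k): 21:21 7:7 3:3 1:1  a_21=32

a_21 = 32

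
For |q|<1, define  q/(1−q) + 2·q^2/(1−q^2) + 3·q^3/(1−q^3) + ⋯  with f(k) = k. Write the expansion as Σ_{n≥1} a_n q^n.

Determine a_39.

[q^39] f(1)=1,f(3)=3,f(13)=13,f(39)=39 ⇒ 56

a_39 = 56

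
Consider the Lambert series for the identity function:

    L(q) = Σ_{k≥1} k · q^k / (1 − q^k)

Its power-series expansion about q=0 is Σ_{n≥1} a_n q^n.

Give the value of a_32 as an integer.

n=32: 32·1 16·2 8·4 4·8 2·16 1·32  f→[32+16+8+4+2+1]=63

a_32 = 63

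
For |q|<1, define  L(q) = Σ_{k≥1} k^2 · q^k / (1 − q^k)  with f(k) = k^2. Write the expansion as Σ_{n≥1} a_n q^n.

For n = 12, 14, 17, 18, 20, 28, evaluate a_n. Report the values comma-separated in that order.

n=12: 1·12 2·6 3·4 4·3 6·2 12·1  f→[1+4+9+16+36+144]=210
[q^14] f(14)=196,f(7)=49,f(2)=4,f(1)=1 ⇒ 250
d|17:{1,17}  Σf=1+289=290
n=18: 18·1 9·2 6·3 3·6 2·9 1·18  f→[324+81+36+9+4+1]=455
n=20: 20·1 10·2 5·4 4·5 2·10 1·20  f→[400+100+25+16+4+1]=546
q^28  k|28↦f(k): 1:1 2:4 4:16 7:49 14:196 28:784  a_28=1050

210, 250, 290, 455, 546, 1050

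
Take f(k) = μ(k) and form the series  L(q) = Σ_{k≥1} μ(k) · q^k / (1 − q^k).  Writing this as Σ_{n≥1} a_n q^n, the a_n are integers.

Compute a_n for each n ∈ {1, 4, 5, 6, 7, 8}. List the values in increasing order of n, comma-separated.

1, 0, 0, 0, 0, 0

n=1: 1·1  μ→[1]=1
q^4  k|4↦μ(k): 1:1 2:-1 4:0  a_4=0
[q^5] μ(1)=1,μ(5)=-1 ⇒ 0
d|6:{1,2,3,6}  Σμ=1+(-1)+(-1)+1=0
[q^7] μ(7)=-1,μ(1)=1 ⇒ 0
[q^8] μ(8)=0,μ(4)=0,μ(2)=-1,μ(1)=1 ⇒ 0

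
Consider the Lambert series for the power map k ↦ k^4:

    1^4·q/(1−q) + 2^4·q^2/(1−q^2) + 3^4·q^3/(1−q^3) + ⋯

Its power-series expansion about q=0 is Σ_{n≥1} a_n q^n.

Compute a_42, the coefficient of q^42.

[q^42] f(1)=1,f(2)=16,f(3)=81,f(6)=1296,f(7)=2401,f(14)=38416,f(21)=194481,f(42)=3111696 ⇒ 3348388

a_42 = 3348388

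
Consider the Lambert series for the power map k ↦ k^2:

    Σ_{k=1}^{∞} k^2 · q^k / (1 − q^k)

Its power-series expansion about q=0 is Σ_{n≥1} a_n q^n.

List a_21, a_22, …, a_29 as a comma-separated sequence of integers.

500, 610, 530, 850, 651, 850, 820, 1050, 842

q^21  k|21↦f(k): 1:1 3:9 7:49 21:441  a_21=500
n=22: 1·22 2·11 11·2 22·1  f→[1+4+121+484]=610
d|23:{1,23}  Σf=1+529=530
d|24:{24,12,8,6,4,3,2,1}  Σf=576+144+64+36+16+9+4+1=850
q^25  k|25↦f(k): 25:625 5:25 1:1  a_25=651
[q^26] f(26)=676,f(13)=169,f(2)=4,f(1)=1 ⇒ 850
d|27:{1,3,9,27}  Σf=1+9+81+729=820
n=28: 1·28 2·14 4·7 7·4 14·2 28·1  f→[1+4+16+49+196+784]=1050
q^29  k|29↦f(k): 29:841 1:1  a_29=842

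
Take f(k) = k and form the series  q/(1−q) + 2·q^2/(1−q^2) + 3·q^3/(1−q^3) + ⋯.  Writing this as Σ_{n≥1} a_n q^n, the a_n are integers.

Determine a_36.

d|36:{36,18,12,9,6,4,3,2,1}  Σf=36+18+12+9+6+4+3+2+1=91

a_36 = 91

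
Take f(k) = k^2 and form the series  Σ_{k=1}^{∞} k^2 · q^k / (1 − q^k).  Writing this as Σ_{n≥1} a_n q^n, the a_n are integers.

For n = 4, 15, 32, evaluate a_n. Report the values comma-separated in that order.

q^4  k|4↦f(k): 1:1 2:4 4:16  a_4=21
n=15: 15·1 5·3 3·5 1·15  f→[225+25+9+1]=260
[q^32] f(32)=1024,f(16)=256,f(8)=64,f(4)=16,f(2)=4,f(1)=1 ⇒ 1365

21, 260, 1365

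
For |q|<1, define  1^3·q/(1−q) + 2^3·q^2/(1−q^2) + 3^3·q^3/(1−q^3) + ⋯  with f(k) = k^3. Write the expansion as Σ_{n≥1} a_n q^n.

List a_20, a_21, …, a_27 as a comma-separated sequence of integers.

d|20:{1,2,4,5,10,20}  Σf=1+8+64+125+1000+8000=9198
q^21  k|21↦f(k): 21:9261 7:343 3:27 1:1  a_21=9632
n=22: 1·22 2·11 11·2 22·1  f→[1+8+1331+10648]=11988
q^23  k|23↦f(k): 1:1 23:12167  a_23=12168
[q^24] f(24)=13824,f(12)=1728,f(8)=512,f(6)=216,f(4)=64,f(3)=27,f(2)=8,f(1)=1 ⇒ 16380
[q^25] f(1)=1,f(5)=125,f(25)=15625 ⇒ 15751
[q^26] f(1)=1,f(2)=8,f(13)=2197,f(26)=17576 ⇒ 19782
n=27: 27·1 9·3 3·9 1·27  f→[19683+729+27+1]=20440

9198, 9632, 11988, 12168, 16380, 15751, 19782, 20440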